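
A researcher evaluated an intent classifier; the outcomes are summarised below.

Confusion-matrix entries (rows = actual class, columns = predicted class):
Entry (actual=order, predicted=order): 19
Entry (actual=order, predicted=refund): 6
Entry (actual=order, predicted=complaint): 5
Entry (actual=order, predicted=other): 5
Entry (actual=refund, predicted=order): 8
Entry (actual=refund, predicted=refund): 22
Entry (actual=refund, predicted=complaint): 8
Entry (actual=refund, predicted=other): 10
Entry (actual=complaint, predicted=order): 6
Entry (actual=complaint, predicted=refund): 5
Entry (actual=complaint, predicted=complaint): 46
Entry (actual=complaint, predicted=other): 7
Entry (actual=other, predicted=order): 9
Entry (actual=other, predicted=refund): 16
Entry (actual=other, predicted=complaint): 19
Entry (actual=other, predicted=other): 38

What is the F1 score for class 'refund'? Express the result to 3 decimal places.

Treat 'refund' as positive and all other classes as negative.
F1 score = 2·TP/(2·TP+FP+FN).
refund: TP=22, FP=6+5+16=27, FN=8+8+10=26 → 44/97 = 0.4536

0.454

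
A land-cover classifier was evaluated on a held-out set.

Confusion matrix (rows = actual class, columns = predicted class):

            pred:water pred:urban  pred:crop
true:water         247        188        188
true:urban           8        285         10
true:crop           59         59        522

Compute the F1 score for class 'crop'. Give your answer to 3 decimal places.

Treat 'crop' as positive and all other classes as negative.
F1 score = 2·TP/(2·TP+FP+FN).
crop: TP=522, FP=188+10=198, FN=59+59=118 → 1044/1360 = 0.7676

0.768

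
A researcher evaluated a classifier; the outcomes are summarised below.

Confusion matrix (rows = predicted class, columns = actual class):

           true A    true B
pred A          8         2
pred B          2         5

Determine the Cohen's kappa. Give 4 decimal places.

0.5143

Observed agreement pₒ = trace/N = 13/17 = 0.76471
Expected agreement pₑ = Σ (rowᵢ·colᵢ)/N² = (10·10 + 7·7)/17² = 0.51557
κ = (pₒ − pₑ)/(1 − pₑ) = (0.76471 − 0.51557)/(1 − 0.51557) = 0.5143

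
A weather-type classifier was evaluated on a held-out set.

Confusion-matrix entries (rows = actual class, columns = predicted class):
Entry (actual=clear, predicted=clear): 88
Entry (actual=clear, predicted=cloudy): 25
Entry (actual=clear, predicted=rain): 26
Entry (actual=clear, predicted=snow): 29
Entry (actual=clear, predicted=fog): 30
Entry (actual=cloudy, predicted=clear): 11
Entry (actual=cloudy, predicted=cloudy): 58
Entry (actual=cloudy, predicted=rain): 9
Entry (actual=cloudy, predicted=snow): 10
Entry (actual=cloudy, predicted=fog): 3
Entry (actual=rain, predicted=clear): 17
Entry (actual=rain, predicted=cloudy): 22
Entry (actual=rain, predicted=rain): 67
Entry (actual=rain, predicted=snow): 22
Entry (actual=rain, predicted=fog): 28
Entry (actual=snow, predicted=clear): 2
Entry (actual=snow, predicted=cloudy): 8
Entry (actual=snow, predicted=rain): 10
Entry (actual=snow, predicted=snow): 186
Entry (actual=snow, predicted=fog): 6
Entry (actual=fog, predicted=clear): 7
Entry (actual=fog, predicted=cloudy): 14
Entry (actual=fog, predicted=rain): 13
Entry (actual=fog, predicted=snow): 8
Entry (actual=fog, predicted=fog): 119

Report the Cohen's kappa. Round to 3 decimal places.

0.536

Observed agreement pₒ = trace/N = 518/818 = 0.6333
Expected agreement pₑ = Σ (rowᵢ·colᵢ)/N² = (198·125 + 91·127 + 156·125 + 212·255 + 161·186)/818² = 0.2089
κ = (pₒ − pₑ)/(1 − pₑ) = (0.6333 − 0.2089)/(1 − 0.2089) = 0.536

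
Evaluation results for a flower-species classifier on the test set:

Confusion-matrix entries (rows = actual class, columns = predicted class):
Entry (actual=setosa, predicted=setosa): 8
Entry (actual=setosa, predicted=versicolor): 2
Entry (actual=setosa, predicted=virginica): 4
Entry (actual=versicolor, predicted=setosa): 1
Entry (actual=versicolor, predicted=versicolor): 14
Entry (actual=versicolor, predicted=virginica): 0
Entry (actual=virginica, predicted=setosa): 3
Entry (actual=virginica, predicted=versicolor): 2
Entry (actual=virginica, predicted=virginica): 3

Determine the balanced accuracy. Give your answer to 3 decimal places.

Balanced accuracy = mean of per-class recall.
  setosa: recall = 8/14 = 0.5714
  versicolor: recall = 14/15 = 0.9333
  virginica: recall = 3/8 = 0.3750
Mean = (0.5714 + 0.9333 + 0.3750) / 3 = 0.627

0.627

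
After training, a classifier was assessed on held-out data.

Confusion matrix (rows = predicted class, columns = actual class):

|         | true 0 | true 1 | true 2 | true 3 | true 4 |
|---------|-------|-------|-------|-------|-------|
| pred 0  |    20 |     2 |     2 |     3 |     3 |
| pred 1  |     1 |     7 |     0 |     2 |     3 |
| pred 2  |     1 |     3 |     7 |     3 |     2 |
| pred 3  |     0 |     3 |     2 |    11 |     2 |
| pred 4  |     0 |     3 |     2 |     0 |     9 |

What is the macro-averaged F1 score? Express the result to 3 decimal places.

0.569

Per-class F1 score (2·TP/(2·TP+FP+FN)):
  0: TP=20, FP=2+2+3+3=10, FN=1+1+0+0=2 → 40/52 = 0.7692
  1: TP=7, FP=1+0+2+3=6, FN=2+3+3+3=11 → 14/31 = 0.4516
  2: TP=7, FP=1+3+3+2=9, FN=2+0+2+2=6 → 14/29 = 0.4828
  3: TP=11, FP=0+3+2+2=7, FN=3+2+3+0=8 → 22/37 = 0.5946
  4: TP=9, FP=0+3+2+0=5, FN=3+3+2+2=10 → 18/33 = 0.5455
Macro-F1 score = mean = (0.7692 + 0.4516 + 0.4828 + 0.5946 + 0.5455) / 5 = 0.569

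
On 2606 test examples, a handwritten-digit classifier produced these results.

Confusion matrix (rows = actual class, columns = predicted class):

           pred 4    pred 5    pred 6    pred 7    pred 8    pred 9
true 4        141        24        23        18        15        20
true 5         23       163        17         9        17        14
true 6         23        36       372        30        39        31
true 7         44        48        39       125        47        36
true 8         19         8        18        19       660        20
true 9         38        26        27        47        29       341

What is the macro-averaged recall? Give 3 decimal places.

0.647

Per-class recall (TP/(TP+FN)):
  4: TP=141, FN=24+23+18+15+20=100 → 141/241 = 0.5851
  5: TP=163, FN=23+17+9+17+14=80 → 163/243 = 0.6708
  6: TP=372, FN=23+36+30+39+31=159 → 372/531 = 0.7006
  7: TP=125, FN=44+48+39+47+36=214 → 125/339 = 0.3687
  8: TP=660, FN=19+8+18+19+20=84 → 660/744 = 0.8871
  9: TP=341, FN=38+26+27+47+29=167 → 341/508 = 0.6713
Macro-recall = mean = (0.5851 + 0.6708 + 0.7006 + 0.3687 + 0.8871 + 0.6713) / 6 = 0.647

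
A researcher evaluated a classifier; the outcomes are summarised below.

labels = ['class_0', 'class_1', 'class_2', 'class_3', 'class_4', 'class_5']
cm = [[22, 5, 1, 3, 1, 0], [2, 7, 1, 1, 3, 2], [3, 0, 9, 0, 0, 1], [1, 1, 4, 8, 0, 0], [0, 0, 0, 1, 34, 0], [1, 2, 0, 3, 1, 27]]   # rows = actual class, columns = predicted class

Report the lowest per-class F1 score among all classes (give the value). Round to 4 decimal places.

0.4516

Per-class F1 score (2·TP/(2·TP+FP+FN)):
  class_0: TP=22, FP=2+3+1+0+1=7, FN=5+1+3+1+0=10 → 44/61 = 0.72131
  class_1: TP=7, FP=5+0+1+0+2=8, FN=2+1+1+3+2=9 → 14/31 = 0.45161
  class_2: TP=9, FP=1+1+4+0+0=6, FN=3+0+0+0+1=4 → 18/28 = 0.64286
  class_3: TP=8, FP=3+1+0+1+3=8, FN=1+1+4+0+0=6 → 16/30 = 0.53333
  class_4: TP=34, FP=1+3+0+0+1=5, FN=0+0+0+1+0=1 → 68/74 = 0.91892
  class_5: TP=27, FP=0+2+1+0+0=3, FN=1+2+0+3+1=7 → 54/64 = 0.84375
Lowest is class 'class_1' with F1 score = 0.4516.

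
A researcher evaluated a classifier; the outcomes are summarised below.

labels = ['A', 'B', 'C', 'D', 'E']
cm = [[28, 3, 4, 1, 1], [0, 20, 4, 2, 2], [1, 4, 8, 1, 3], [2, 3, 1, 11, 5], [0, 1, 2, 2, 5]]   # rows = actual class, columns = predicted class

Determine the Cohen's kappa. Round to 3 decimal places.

0.527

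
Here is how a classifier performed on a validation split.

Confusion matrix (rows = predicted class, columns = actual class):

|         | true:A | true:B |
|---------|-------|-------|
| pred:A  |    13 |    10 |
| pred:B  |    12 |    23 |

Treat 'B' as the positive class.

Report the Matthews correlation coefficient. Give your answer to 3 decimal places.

0.220

MCC = (TP·TN − FP·FN) / √((TP+FP)(TP+FN)(TN+FP)(TN+FN))
Numerator = 23·13 − 12·10 = 179
Denominator = √(35·33·25·23) = √664125 = 814.9386
MCC = 179 / 814.9386 = 0.220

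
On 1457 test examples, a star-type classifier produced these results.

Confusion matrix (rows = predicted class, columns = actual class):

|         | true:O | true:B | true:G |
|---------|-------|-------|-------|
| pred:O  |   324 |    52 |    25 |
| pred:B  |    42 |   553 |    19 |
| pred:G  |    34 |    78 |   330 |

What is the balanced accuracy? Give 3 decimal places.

0.834

Balanced accuracy = mean of per-class recall.
  O: recall = 324/400 = 0.8100
  B: recall = 553/683 = 0.8097
  G: recall = 330/374 = 0.8824
Mean = (0.8100 + 0.8097 + 0.8824) / 3 = 0.834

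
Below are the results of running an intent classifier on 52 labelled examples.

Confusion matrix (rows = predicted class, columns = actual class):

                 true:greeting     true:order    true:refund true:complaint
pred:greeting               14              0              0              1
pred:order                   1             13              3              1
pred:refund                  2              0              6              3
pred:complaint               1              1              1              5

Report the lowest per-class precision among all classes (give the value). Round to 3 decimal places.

0.545

Per-class precision (TP/(TP+FP)):
  greeting: TP=14, FP=0+0+1=1 → 14/15 = 0.9333
  order: TP=13, FP=1+3+1=5 → 13/18 = 0.7222
  refund: TP=6, FP=2+0+3=5 → 6/11 = 0.5455
  complaint: TP=5, FP=1+1+1=3 → 5/8 = 0.6250
Lowest is class 'refund' with precision = 0.545.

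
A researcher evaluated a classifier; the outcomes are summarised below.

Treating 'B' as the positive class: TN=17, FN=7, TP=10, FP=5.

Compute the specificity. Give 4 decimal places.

Specificity = TN/(TN+FP) = 17/(17+5) = 0.7727

0.7727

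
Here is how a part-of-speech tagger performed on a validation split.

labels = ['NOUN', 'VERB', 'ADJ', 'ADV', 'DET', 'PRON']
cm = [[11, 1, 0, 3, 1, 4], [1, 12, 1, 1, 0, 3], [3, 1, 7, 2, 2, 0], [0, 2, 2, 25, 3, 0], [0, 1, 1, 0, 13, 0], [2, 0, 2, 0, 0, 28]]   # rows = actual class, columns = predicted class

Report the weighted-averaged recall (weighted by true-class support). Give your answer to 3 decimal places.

0.727

Per-class recall (TP/(TP+FN)):
  NOUN: TP=11, FN=1+0+3+1+4=9 → 11/20 = 0.5500
  VERB: TP=12, FN=1+1+1+0+3=6 → 12/18 = 0.6667
  ADJ: TP=7, FN=3+1+2+2+0=8 → 7/15 = 0.4667
  ADV: TP=25, FN=0+2+2+3+0=7 → 25/32 = 0.7813
  DET: TP=13, FN=0+1+1+0+0=2 → 13/15 = 0.8667
  PRON: TP=28, FN=2+0+2+0+0=4 → 28/32 = 0.8750
Weighted-recall = Σ (supportᵢ/N)·recallᵢ with N=132: (20/132)·0.5500 + (18/132)·0.6667 + (15/132)·0.4667 + (32/132)·0.7813 + (15/132)·0.8667 + (32/132)·0.8750 = 0.727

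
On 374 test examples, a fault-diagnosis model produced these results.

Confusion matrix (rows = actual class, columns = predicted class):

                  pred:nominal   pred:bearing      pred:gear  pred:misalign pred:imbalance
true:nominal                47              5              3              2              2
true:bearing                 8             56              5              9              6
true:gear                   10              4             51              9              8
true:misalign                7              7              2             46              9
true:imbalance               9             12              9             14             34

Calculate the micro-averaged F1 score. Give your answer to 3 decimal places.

0.626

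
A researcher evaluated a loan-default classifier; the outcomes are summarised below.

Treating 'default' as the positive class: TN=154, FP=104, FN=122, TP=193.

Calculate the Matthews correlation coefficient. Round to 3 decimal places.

0.209

MCC = (TP·TN − FP·FN) / √((TP+FP)(TP+FN)(TN+FP)(TN+FN))
Numerator = 193·154 − 104·122 = 17034
Denominator = √(297·315·258·276) = √6661864440 = 81620.2453
MCC = 17034 / 81620.2453 = 0.209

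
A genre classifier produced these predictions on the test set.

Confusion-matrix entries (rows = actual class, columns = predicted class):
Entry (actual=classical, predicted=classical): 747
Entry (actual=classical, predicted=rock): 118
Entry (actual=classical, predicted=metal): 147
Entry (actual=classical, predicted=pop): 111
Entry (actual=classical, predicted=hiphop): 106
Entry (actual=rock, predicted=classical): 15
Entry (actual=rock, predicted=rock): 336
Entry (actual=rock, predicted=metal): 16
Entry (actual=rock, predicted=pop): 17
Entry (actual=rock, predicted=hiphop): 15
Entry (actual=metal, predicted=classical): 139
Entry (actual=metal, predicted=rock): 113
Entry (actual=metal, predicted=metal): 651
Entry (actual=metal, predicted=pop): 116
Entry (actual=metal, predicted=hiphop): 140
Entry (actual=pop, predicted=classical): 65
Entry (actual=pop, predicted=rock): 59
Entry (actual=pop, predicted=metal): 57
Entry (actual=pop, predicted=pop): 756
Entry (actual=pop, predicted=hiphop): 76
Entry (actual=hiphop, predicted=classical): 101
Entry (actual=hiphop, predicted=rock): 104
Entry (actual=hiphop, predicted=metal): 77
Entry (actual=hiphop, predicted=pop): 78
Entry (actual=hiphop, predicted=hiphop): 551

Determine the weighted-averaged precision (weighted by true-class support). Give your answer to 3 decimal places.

Per-class precision (TP/(TP+FP)):
  classical: TP=747, FP=15+139+65+101=320 → 747/1067 = 0.7001
  rock: TP=336, FP=118+113+59+104=394 → 336/730 = 0.4603
  metal: TP=651, FP=147+16+57+77=297 → 651/948 = 0.6867
  pop: TP=756, FP=111+17+116+78=322 → 756/1078 = 0.7013
  hiphop: TP=551, FP=106+15+140+76=337 → 551/888 = 0.6205
Weighted-precision = Σ (supportᵢ/N)·precisionᵢ with N=4711: (1229/4711)·0.7001 + (399/4711)·0.4603 + (1159/4711)·0.6867 + (1013/4711)·0.7013 + (911/4711)·0.6205 = 0.661

0.661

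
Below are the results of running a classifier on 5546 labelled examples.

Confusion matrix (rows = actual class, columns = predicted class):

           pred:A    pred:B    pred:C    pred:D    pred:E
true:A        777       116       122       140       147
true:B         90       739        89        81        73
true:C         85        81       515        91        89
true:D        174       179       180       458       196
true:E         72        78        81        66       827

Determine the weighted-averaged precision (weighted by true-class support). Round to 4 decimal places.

0.5961

Per-class precision (TP/(TP+FP)):
  A: TP=777, FP=90+85+174+72=421 → 777/1198 = 0.64858
  B: TP=739, FP=116+81+179+78=454 → 739/1193 = 0.61945
  C: TP=515, FP=122+89+180+81=472 → 515/987 = 0.52178
  D: TP=458, FP=140+81+91+66=378 → 458/836 = 0.54785
  E: TP=827, FP=147+73+89+196=505 → 827/1332 = 0.62087
Weighted-precision = Σ (supportᵢ/N)·precisionᵢ with N=5546: (1302/5546)·0.64858 + (1072/5546)·0.61945 + (861/5546)·0.52178 + (1187/5546)·0.54785 + (1124/5546)·0.62087 = 0.5961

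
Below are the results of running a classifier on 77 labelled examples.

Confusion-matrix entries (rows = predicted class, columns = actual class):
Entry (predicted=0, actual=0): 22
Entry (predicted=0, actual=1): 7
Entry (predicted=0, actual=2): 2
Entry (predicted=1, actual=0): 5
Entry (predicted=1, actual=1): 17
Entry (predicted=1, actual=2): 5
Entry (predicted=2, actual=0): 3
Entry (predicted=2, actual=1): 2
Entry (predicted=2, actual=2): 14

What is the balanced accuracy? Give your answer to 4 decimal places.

Balanced accuracy = mean of per-class recall.
  0: recall = 22/30 = 0.73333
  1: recall = 17/26 = 0.65385
  2: recall = 14/21 = 0.66667
Mean = (0.73333 + 0.65385 + 0.66667) / 3 = 0.6846

0.6846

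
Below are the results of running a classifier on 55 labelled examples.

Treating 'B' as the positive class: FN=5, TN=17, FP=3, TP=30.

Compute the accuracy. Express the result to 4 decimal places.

0.8545

Accuracy = (TP+TN)/N = (30+17)/55 = 0.8545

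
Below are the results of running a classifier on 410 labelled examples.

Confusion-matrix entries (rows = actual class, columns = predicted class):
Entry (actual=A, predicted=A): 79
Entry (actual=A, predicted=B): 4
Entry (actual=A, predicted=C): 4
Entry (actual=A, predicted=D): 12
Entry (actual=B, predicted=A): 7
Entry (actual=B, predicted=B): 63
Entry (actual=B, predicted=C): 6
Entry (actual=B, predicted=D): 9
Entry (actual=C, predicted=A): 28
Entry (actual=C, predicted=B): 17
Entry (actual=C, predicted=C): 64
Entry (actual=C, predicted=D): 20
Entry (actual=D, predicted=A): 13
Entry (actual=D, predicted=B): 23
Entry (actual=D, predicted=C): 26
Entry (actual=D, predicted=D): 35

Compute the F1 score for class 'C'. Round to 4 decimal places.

0.5590

Treat 'C' as positive and all other classes as negative.
F1 score = 2·TP/(2·TP+FP+FN).
C: TP=64, FP=4+6+26=36, FN=28+17+20=65 → 128/229 = 0.55895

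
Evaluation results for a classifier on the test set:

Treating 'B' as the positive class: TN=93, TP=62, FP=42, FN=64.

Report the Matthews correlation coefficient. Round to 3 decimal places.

MCC = (TP·TN − FP·FN) / √((TP+FP)(TP+FN)(TN+FP)(TN+FN))
Numerator = 62·93 − 42·64 = 3078
Denominator = √(104·126·135·157) = √277739280 = 16665.5117
MCC = 3078 / 16665.5117 = 0.185

0.185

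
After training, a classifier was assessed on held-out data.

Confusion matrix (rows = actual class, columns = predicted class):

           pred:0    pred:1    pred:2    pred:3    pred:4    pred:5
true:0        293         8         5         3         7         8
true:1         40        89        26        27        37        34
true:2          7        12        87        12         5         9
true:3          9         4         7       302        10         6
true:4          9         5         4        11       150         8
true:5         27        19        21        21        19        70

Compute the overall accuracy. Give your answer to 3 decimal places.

0.702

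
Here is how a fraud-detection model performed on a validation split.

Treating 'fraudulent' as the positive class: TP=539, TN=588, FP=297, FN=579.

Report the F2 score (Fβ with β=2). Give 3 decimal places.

Fβ = (1+β²)·TP / ((1+β²)·TP + β²·FN + FP), with β²=4
= 5·539 / (5·539 + 4·579 + 297) = 0.508

0.508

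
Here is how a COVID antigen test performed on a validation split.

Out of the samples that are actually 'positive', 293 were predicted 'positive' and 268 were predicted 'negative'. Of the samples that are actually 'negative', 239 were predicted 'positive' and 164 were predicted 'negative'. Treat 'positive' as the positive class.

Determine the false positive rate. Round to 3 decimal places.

0.593

FPR = FP/(FP+TN) = 239/(239+164) = 0.593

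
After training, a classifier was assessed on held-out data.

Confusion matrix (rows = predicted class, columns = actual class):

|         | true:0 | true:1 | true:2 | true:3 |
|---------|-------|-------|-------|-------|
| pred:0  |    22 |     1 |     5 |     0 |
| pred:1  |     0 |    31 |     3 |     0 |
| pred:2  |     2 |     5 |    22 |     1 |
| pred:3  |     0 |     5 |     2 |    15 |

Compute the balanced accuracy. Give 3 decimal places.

Balanced accuracy = mean of per-class recall.
  0: recall = 22/24 = 0.9167
  1: recall = 31/42 = 0.7381
  2: recall = 22/32 = 0.6875
  3: recall = 15/16 = 0.9375
Mean = (0.9167 + 0.7381 + 0.6875 + 0.9375) / 4 = 0.820

0.820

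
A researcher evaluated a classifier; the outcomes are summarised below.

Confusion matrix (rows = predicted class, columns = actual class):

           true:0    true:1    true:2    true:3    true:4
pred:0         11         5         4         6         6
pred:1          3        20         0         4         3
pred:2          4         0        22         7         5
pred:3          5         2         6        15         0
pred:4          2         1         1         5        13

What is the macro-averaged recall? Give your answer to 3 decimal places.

0.542

Per-class recall (TP/(TP+FN)):
  0: TP=11, FN=3+4+5+2=14 → 11/25 = 0.4400
  1: TP=20, FN=5+0+2+1=8 → 20/28 = 0.7143
  2: TP=22, FN=4+0+6+1=11 → 22/33 = 0.6667
  3: TP=15, FN=6+4+7+5=22 → 15/37 = 0.4054
  4: TP=13, FN=6+3+5+0=14 → 13/27 = 0.4815
Macro-recall = mean = (0.4400 + 0.7143 + 0.6667 + 0.4054 + 0.4815) / 5 = 0.542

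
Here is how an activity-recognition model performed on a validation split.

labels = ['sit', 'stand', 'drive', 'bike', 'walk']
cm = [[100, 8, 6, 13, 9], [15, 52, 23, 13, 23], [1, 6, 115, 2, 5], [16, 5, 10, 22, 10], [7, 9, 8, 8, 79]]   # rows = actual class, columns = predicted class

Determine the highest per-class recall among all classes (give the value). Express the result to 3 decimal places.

0.891

Per-class recall (TP/(TP+FN)):
  sit: TP=100, FN=8+6+13+9=36 → 100/136 = 0.7353
  stand: TP=52, FN=15+23+13+23=74 → 52/126 = 0.4127
  drive: TP=115, FN=1+6+2+5=14 → 115/129 = 0.8915
  bike: TP=22, FN=16+5+10+10=41 → 22/63 = 0.3492
  walk: TP=79, FN=7+9+8+8=32 → 79/111 = 0.7117
Highest is class 'drive' with recall = 0.891.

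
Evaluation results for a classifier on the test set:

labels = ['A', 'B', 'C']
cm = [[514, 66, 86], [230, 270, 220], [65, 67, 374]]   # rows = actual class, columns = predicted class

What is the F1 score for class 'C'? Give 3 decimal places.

Take TP from the diagonal, FP from the rest of the 'C' prediction marginal, FN from the rest of the 'C' actual marginal.
F1 score = 2·TP/(2·TP+FP+FN).
C: TP=374, FP=86+220=306, FN=65+67=132 → 748/1186 = 0.6307

0.631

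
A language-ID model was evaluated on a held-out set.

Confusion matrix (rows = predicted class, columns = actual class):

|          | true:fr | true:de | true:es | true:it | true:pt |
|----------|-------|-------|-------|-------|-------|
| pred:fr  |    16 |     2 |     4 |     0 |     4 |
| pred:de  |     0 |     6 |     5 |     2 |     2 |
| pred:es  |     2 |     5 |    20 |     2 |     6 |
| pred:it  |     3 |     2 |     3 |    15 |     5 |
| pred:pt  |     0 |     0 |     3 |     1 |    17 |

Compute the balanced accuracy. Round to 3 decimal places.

Balanced accuracy = mean of per-class recall.
  fr: recall = 16/21 = 0.7619
  de: recall = 6/15 = 0.4000
  es: recall = 20/35 = 0.5714
  it: recall = 15/20 = 0.7500
  pt: recall = 17/34 = 0.5000
Mean = (0.7619 + 0.4000 + 0.5714 + 0.7500 + 0.5000) / 5 = 0.597

0.597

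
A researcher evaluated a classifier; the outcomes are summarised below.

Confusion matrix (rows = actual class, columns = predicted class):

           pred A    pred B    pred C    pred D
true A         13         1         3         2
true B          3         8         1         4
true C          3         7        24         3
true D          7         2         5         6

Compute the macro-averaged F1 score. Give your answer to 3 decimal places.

Per-class F1 score (2·TP/(2·TP+FP+FN)):
  A: TP=13, FP=3+3+7=13, FN=1+3+2=6 → 26/45 = 0.5778
  B: TP=8, FP=1+7+2=10, FN=3+1+4=8 → 16/34 = 0.4706
  C: TP=24, FP=3+1+5=9, FN=3+7+3=13 → 48/70 = 0.6857
  D: TP=6, FP=2+4+3=9, FN=7+2+5=14 → 12/35 = 0.3429
Macro-F1 score = mean = (0.5778 + 0.4706 + 0.6857 + 0.3429) / 4 = 0.519

0.519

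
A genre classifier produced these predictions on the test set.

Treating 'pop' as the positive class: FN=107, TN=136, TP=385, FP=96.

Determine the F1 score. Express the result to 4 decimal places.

Precision = TP/(TP+FP) = 385/481 = 0.8004
Recall = TP/(TP+FN) = 385/492 = 0.7825
F1 = 2·TP/(2·TP+FP+FN) = 770/973 = 0.7914

0.7914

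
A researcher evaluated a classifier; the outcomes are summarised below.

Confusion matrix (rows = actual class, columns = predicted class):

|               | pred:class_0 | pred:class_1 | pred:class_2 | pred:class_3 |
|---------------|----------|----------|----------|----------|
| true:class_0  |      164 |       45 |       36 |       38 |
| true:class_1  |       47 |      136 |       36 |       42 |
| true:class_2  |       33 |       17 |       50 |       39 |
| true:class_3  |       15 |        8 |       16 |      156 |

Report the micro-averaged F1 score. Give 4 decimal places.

0.5763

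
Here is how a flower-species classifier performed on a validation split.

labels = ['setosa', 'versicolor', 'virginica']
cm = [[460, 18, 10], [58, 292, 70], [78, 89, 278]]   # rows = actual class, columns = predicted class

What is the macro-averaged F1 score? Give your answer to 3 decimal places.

0.751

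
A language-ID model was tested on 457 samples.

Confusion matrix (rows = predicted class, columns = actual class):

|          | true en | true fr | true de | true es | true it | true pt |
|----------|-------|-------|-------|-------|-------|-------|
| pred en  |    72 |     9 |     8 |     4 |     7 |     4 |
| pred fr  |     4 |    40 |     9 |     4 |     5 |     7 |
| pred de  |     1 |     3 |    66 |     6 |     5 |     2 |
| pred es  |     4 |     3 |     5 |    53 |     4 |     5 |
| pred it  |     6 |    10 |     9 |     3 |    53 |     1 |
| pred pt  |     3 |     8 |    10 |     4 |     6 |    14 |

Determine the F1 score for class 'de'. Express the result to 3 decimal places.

Take TP from the diagonal, FP from the rest of the 'de' prediction marginal, FN from the rest of the 'de' actual marginal.
F1 score = 2·TP/(2·TP+FP+FN).
de: TP=66, FP=1+3+6+5+2=17, FN=8+9+5+9+10=41 → 132/190 = 0.6947

0.695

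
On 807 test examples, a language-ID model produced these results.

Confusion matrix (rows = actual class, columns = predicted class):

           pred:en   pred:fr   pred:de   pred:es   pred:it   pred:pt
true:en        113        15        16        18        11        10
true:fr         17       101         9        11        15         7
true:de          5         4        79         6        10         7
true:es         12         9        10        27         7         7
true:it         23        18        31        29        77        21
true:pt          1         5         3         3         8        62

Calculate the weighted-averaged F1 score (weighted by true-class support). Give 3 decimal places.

Per-class F1 score (2·TP/(2·TP+FP+FN)):
  en: TP=113, FP=17+5+12+23+1=58, FN=15+16+18+11+10=70 → 226/354 = 0.6384
  fr: TP=101, FP=15+4+9+18+5=51, FN=17+9+11+15+7=59 → 202/312 = 0.6474
  de: TP=79, FP=16+9+10+31+3=69, FN=5+4+6+10+7=32 → 158/259 = 0.6100
  es: TP=27, FP=18+11+6+29+3=67, FN=12+9+10+7+7=45 → 54/166 = 0.3253
  it: TP=77, FP=11+15+10+7+8=51, FN=23+18+31+29+21=122 → 154/327 = 0.4709
  pt: TP=62, FP=10+7+7+7+21=52, FN=1+5+3+3+8=20 → 124/196 = 0.6327
Weighted-F1 score = Σ (supportᵢ/N)·F1 scoreᵢ with N=807: (183/807)·0.6384 + (160/807)·0.6474 + (111/807)·0.6100 + (72/807)·0.3253 + (199/807)·0.4709 + (82/807)·0.6327 = 0.566

0.566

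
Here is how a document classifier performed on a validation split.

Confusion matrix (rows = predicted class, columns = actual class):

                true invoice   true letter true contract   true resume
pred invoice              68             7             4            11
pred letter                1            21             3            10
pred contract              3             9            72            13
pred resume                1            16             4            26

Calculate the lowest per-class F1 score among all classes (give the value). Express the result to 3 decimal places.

Per-class F1 score (2·TP/(2·TP+FP+FN)):
  invoice: TP=68, FP=7+4+11=22, FN=1+3+1=5 → 136/163 = 0.8344
  letter: TP=21, FP=1+3+10=14, FN=7+9+16=32 → 42/88 = 0.4773
  contract: TP=72, FP=3+9+13=25, FN=4+3+4=11 → 144/180 = 0.8000
  resume: TP=26, FP=1+16+4=21, FN=11+10+13=34 → 52/107 = 0.4860
Lowest is class 'letter' with F1 score = 0.477.

0.477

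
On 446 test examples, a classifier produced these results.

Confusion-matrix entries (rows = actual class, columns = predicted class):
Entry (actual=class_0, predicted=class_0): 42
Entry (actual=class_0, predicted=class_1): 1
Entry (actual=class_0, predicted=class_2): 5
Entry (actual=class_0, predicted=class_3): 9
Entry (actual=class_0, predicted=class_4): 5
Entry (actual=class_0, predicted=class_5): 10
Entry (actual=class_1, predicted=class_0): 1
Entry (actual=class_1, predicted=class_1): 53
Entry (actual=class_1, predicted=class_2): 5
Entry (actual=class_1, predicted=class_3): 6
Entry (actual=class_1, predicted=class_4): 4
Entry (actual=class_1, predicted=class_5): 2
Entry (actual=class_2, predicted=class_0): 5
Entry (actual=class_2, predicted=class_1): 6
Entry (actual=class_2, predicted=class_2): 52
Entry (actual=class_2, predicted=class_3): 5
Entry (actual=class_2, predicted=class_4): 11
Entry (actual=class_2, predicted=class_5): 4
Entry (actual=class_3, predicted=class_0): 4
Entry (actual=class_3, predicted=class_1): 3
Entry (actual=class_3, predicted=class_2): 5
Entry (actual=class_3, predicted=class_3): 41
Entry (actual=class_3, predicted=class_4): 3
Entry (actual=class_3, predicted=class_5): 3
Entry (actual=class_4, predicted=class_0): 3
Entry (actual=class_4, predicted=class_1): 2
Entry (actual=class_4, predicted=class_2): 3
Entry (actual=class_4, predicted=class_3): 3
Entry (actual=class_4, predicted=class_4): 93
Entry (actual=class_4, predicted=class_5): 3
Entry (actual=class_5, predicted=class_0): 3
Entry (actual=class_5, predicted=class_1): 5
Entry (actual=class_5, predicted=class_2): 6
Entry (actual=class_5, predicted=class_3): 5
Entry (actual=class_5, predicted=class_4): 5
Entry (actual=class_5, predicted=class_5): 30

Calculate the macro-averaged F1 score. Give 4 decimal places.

Per-class F1 score (2·TP/(2·TP+FP+FN)):
  class_0: TP=42, FP=1+5+4+3+3=16, FN=1+5+9+5+10=30 → 84/130 = 0.64615
  class_1: TP=53, FP=1+6+3+2+5=17, FN=1+5+6+4+2=18 → 106/141 = 0.75177
  class_2: TP=52, FP=5+5+5+3+6=24, FN=5+6+5+11+4=31 → 104/159 = 0.65409
  class_3: TP=41, FP=9+6+5+3+5=28, FN=4+3+5+3+3=18 → 82/128 = 0.64063
  class_4: TP=93, FP=5+4+11+3+5=28, FN=3+2+3+3+3=14 → 186/228 = 0.81579
  class_5: TP=30, FP=10+2+4+3+3=22, FN=3+5+6+5+5=24 → 60/106 = 0.56604
Macro-F1 score = mean = (0.64615 + 0.75177 + 0.65409 + 0.64063 + 0.81579 + 0.56604) / 6 = 0.6791

0.6791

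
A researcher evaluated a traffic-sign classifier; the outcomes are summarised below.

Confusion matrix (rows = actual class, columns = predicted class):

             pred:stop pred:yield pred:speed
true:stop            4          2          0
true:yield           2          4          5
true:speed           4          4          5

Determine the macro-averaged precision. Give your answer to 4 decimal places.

0.4333

Per-class precision (TP/(TP+FP)):
  stop: TP=4, FP=2+4=6 → 4/10 = 0.40000
  yield: TP=4, FP=2+4=6 → 4/10 = 0.40000
  speed: TP=5, FP=0+5=5 → 5/10 = 0.50000
Macro-precision = mean = (0.40000 + 0.40000 + 0.50000) / 3 = 0.4333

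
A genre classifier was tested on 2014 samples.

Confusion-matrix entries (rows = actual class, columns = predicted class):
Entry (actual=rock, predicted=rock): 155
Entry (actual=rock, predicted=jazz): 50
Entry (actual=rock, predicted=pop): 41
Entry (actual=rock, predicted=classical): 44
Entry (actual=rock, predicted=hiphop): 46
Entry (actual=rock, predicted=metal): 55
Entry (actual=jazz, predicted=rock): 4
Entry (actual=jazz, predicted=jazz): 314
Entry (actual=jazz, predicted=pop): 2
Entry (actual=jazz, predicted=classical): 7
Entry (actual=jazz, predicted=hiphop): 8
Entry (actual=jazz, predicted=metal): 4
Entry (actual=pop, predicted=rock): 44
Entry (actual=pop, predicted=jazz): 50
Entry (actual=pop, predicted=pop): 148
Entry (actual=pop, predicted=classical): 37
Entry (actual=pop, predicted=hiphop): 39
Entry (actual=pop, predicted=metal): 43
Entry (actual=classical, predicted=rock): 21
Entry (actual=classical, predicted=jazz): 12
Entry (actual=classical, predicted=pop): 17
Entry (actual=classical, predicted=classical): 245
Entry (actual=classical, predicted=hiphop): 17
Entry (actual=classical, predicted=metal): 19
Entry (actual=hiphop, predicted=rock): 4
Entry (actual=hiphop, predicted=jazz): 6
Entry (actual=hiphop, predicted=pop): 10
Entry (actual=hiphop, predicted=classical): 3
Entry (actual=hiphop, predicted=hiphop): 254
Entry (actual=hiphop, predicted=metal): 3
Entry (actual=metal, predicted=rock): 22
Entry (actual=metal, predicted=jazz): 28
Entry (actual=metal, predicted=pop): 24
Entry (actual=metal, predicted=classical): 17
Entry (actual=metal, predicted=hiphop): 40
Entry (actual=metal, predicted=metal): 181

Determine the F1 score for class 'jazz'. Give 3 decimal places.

0.786

F1 score = 2·TP/(2·TP+FP+FN).
jazz: TP=314, FP=50+50+12+6+28=146, FN=4+2+7+8+4=25 → 628/799 = 0.7860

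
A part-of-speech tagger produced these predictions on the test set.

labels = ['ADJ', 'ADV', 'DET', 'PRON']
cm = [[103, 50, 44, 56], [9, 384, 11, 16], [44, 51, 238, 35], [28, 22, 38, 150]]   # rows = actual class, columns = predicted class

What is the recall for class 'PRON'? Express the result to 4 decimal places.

recall = TP/(TP+FN).
PRON: TP=150, FN=28+22+38=88 → 150/238 = 0.63025

0.6303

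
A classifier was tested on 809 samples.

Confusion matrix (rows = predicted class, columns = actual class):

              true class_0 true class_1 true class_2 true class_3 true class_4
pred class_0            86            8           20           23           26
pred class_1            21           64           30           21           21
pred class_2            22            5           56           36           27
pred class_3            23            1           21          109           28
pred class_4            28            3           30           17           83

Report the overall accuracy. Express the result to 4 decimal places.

Accuracy = trace / total = (86+64+56+109+83=398) / 809 = 398/809 = 0.4920

0.4920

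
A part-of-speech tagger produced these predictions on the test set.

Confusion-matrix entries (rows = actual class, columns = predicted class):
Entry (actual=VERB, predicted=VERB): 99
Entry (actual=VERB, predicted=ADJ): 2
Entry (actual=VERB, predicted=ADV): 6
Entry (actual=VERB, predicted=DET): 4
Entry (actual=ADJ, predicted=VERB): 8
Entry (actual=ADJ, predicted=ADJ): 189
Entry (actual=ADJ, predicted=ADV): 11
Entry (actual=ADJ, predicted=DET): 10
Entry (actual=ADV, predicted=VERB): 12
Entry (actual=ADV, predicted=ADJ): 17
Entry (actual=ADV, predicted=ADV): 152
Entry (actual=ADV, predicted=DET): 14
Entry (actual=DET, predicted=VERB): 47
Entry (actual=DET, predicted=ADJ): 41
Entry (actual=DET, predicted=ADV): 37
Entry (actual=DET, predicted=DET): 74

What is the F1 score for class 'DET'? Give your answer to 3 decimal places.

0.492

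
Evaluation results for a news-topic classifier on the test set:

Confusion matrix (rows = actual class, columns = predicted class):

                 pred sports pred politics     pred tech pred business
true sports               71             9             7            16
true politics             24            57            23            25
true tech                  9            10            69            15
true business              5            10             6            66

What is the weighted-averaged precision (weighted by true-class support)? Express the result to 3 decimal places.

0.634

Per-class precision (TP/(TP+FP)):
  sports: TP=71, FP=24+9+5=38 → 71/109 = 0.6514
  politics: TP=57, FP=9+10+10=29 → 57/86 = 0.6628
  tech: TP=69, FP=7+23+6=36 → 69/105 = 0.6571
  business: TP=66, FP=16+25+15=56 → 66/122 = 0.5410
Weighted-precision = Σ (supportᵢ/N)·precisionᵢ with N=422: (103/422)·0.6514 + (129/422)·0.6628 + (103/422)·0.6571 + (87/422)·0.5410 = 0.634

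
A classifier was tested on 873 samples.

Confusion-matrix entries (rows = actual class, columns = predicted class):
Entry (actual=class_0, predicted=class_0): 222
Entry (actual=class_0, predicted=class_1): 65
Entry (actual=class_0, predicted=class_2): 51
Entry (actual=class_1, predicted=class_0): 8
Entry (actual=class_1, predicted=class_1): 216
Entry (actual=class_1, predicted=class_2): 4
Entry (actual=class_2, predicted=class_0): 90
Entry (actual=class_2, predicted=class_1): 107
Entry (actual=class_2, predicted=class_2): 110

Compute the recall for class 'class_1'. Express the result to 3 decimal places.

Take TP from the diagonal, FP from the rest of the 'class_1' prediction marginal, FN from the rest of the 'class_1' actual marginal.
recall = TP/(TP+FN).
class_1: TP=216, FN=8+4=12 → 216/228 = 0.9474

0.947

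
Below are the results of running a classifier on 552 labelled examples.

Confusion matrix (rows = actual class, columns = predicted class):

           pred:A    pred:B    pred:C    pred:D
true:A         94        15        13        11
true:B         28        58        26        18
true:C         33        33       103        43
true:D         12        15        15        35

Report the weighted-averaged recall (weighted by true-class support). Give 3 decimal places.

0.525

Per-class recall (TP/(TP+FN)):
  A: TP=94, FN=15+13+11=39 → 94/133 = 0.7068
  B: TP=58, FN=28+26+18=72 → 58/130 = 0.4462
  C: TP=103, FN=33+33+43=109 → 103/212 = 0.4858
  D: TP=35, FN=12+15+15=42 → 35/77 = 0.4545
Weighted-recall = Σ (supportᵢ/N)·recallᵢ with N=552: (133/552)·0.7068 + (130/552)·0.4462 + (212/552)·0.4858 + (77/552)·0.4545 = 0.525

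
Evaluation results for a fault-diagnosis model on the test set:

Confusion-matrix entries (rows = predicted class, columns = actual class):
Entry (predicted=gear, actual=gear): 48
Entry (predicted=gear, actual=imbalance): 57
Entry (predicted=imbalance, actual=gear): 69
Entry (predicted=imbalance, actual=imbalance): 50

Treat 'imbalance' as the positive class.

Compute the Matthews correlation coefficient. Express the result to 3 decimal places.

-0.123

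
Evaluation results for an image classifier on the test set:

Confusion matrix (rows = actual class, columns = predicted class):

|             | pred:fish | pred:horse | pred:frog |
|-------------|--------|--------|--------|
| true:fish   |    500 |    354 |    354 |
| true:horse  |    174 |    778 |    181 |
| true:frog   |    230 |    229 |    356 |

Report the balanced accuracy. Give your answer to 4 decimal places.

0.5125

Balanced accuracy = mean of per-class recall.
  fish: recall = 500/1208 = 0.41391
  horse: recall = 778/1133 = 0.68667
  frog: recall = 356/815 = 0.43681
Mean = (0.41391 + 0.68667 + 0.43681) / 3 = 0.5125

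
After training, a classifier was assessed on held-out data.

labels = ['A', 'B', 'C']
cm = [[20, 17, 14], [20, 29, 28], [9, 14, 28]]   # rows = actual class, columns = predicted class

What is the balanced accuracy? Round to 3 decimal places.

Balanced accuracy = mean of per-class recall.
  A: recall = 20/51 = 0.3922
  B: recall = 29/77 = 0.3766
  C: recall = 28/51 = 0.5490
Mean = (0.3922 + 0.3766 + 0.5490) / 3 = 0.439

0.439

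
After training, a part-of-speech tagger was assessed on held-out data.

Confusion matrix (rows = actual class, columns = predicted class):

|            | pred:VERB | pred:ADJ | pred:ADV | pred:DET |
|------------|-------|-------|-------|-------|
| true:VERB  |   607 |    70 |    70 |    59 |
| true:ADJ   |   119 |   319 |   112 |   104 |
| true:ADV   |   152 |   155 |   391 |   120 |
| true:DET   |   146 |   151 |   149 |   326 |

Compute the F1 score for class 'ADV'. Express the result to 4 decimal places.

Treat 'ADV' as positive and all other classes as negative.
F1 score = 2·TP/(2·TP+FP+FN).
ADV: TP=391, FP=70+112+149=331, FN=152+155+120=427 → 782/1540 = 0.50779

0.5078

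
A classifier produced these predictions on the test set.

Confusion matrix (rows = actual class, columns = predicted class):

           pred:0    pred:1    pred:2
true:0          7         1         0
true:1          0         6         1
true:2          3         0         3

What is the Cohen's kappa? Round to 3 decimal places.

0.635

Observed agreement pₒ = trace/N = 16/21 = 0.7619
Expected agreement pₑ = Σ (rowᵢ·colᵢ)/N² = (8·10 + 7·7 + 6·4)/21² = 0.3469
κ = (pₒ − pₑ)/(1 − pₑ) = (0.7619 − 0.3469)/(1 − 0.3469) = 0.635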